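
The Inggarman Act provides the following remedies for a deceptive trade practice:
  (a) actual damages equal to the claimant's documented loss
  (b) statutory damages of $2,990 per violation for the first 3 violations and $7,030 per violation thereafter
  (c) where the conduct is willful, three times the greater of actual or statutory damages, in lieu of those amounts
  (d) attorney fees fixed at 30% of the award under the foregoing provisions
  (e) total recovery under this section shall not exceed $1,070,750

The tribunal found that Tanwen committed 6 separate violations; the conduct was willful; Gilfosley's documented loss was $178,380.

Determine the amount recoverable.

First 3 violations: 3 × $2,990 = $8,970
Remaining violations: (6 − 3) × $7,030 = $21,090
Statutory damages: $8,970 + $21,090 = $30,060
Greater of actual damages ($178,380) or statutory damages ($30,060): $178,380
Trebled: 3 × $178,380 = $535,140
Attorney fees: 30% of $535,140 = $160,542
Total before cap: $535,140 + $160,542 = $695,682
Cap at $1,070,750: $695,682 is within the cap, no reduction.

$695,682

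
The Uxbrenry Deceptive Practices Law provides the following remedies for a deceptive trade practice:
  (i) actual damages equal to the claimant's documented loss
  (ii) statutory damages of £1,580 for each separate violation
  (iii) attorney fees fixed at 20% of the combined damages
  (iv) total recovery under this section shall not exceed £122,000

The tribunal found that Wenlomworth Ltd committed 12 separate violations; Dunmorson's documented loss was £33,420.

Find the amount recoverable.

£62,856

Statutory damages: 12 × £1,580 = £18,960
Combined damages: £33,420 + £18,960 = £52,380
Attorney fees: 20% of £52,380 = £10,476
Total before cap: £52,380 + £10,476 = £62,856
Cap at £122,000: £62,856 is within the cap, no reduction.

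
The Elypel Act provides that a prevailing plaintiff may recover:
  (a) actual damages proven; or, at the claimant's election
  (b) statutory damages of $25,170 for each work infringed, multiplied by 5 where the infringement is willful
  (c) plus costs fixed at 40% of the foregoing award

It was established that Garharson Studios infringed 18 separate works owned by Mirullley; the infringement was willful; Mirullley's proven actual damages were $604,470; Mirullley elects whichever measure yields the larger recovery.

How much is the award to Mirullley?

Statutory damages: 18 × $25,170 = $453,060
Multiplied by 5: 5 × $453,060 = $2,265,300
Greater of actual damages ($604,470) or enhanced statutory damages ($2,265,300): $2,265,300
Costs: 40% of $2,265,300 = $906,120
Award plus costs: $2,265,300 + $906,120 = $3,171,420

$3,171,420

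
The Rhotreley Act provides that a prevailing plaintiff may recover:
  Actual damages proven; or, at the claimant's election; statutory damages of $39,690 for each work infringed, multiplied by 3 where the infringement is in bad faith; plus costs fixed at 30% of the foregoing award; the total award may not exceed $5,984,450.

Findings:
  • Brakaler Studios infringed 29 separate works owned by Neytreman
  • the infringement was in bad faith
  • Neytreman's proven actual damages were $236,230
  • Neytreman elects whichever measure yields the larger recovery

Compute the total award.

$4,488,939

Statutory damages: 29 × $39,690 = $1,151,010
Trebled: 3 × $1,151,010 = $3,453,030
Greater of actual damages ($236,230) or enhanced statutory damages ($3,453,030): $3,453,030
Costs: 30% of $3,453,030 = $1,035,909
Award plus costs: $3,453,030 + $1,035,909 = $4,488,939
Cap at $5,984,450: $4,488,939 is within the cap, no reduction.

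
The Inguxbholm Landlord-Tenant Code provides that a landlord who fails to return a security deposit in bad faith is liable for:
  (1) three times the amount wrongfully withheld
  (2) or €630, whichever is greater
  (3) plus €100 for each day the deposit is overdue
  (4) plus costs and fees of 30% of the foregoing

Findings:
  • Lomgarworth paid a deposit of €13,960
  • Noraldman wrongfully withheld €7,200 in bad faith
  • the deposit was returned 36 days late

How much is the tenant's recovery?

€32,760

Trebled: 3 × €7,200 = €21,600
Minimum €630: €21,600 meets the minimum, no increase.
Late-return penalty: 36 × €100 = €3,600
Damages plus late penalty: €21,600 + €3,600 = €25,200
Costs and fees: 30% of €25,200 = €7,560
Total recovery: €25,200 + €7,560 = €32,760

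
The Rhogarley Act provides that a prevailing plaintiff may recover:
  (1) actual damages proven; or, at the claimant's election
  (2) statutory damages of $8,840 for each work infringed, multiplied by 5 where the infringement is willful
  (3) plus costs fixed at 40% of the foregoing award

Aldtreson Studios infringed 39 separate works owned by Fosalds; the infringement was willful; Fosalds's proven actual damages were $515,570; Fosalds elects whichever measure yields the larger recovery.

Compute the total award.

Statutory damages: 39 × $8,840 = $344,760
Multiplied by 5: 5 × $344,760 = $1,723,800
Greater of actual damages ($515,570) or enhanced statutory damages ($1,723,800): $1,723,800
Costs: 40% of $1,723,800 = $689,520
Award plus costs: $1,723,800 + $689,520 = $2,413,320

Award: $2,413,320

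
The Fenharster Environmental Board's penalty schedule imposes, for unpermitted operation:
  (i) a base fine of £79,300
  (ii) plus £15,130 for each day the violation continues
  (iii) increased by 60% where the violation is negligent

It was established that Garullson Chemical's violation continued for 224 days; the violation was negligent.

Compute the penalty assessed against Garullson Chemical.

£5,549,472

Per-day component: 224 × £15,130 = £3,389,120
Base plus per-day: £79,300 + £3,389,120 = £3,468,420
Enhancement: 60% of £3,468,420 = £2,081,052
Enhanced fine: £3,468,420 + £2,081,052 = £5,549,472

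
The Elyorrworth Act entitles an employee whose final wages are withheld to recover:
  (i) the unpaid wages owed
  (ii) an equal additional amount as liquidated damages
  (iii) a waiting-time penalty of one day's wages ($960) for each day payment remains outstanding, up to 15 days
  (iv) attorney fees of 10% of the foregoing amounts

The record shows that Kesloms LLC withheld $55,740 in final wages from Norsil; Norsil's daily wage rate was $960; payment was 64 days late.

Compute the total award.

$138,468

Liquidated damages (equal amount): $55,740
Penalty days: min(64, 15) = 15
Waiting-time penalty: 15 × $960 = $14,400
Subtotal: $55,740 + $55,740 + $14,400 = $125,880
Attorney fees: 10% of $125,880 = $12,588
Total award: $125,880 + $12,588 = $138,468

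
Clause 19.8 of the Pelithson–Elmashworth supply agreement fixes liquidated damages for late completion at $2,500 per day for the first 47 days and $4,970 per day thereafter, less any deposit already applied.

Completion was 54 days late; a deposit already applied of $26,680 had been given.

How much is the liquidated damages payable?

First 47 days: 47 × $2,500 = $117,500
Remaining days: (54 − 47) × $4,970 = $34,790
Accrued per-day damages: $117,500 + $34,790 = $152,290
Less deposit already applied: $152,290 − $26,680 = $125,610

$125,610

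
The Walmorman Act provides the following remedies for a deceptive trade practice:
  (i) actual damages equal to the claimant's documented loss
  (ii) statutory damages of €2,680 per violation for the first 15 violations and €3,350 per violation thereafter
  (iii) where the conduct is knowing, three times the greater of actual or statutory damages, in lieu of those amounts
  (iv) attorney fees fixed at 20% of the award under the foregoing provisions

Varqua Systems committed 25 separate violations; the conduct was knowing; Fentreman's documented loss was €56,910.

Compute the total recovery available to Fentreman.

First 15 violations: 15 × €2,680 = €40,200
Remaining violations: (25 − 15) × €3,350 = €33,500
Statutory damages: €40,200 + €33,500 = €73,700
Greater of actual damages (€56,910) or statutory damages (€73,700): €73,700
Trebled: 3 × €73,700 = €221,100
Attorney fees: 20% of €221,100 = €44,220
Total recovery: €221,100 + €44,220 = €265,320

€265,320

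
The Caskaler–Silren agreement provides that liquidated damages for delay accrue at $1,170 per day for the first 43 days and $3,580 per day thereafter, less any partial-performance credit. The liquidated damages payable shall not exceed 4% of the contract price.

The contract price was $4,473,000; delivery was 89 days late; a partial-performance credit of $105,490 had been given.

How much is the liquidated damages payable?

First 43 days: 43 × $1,170 = $50,310
Remaining days: (89 − 43) × $3,580 = $164,680
Accrued per-day damages: $50,310 + $164,680 = $214,990
Less partial-performance credit: $214,990 − $105,490 = $109,500
Cap: 4% of $4,473,000 = $178,920
Cap at $178,920: $109,500 is within the cap, no reduction.

$109,500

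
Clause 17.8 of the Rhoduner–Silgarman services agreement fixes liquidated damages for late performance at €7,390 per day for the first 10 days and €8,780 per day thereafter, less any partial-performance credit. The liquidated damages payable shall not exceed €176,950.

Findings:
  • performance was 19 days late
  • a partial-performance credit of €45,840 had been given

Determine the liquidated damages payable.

First 10 days: 10 × €7,390 = €73,900
Remaining days: (19 − 10) × €8,780 = €79,020
Accrued per-day damages: €73,900 + €79,020 = €152,920
Less partial-performance credit: €152,920 − €45,840 = €107,080
Cap at €176,950: €107,080 is within the cap, no reduction.

€107,080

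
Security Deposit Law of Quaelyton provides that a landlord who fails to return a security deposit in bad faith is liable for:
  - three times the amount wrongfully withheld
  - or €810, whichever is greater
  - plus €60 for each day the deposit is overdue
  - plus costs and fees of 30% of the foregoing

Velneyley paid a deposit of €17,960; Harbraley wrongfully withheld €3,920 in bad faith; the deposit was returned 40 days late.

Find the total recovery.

€18,408

Trebled: 3 × €3,920 = €11,760
Minimum €810: €11,760 meets the minimum, no increase.
Late-return penalty: 40 × €60 = €2,400
Damages plus late penalty: €11,760 + €2,400 = €14,160
Costs and fees: 30% of €14,160 = €4,248
Total recovery: €14,160 + €4,248 = €18,408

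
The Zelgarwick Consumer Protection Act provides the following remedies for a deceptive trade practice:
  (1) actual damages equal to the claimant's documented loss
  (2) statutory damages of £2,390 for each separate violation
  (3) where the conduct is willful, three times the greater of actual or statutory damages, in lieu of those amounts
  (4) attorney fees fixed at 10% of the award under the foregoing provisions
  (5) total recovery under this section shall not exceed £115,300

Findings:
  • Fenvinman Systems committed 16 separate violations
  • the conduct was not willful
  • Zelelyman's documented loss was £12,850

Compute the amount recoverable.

£56,199

Statutory damages: 16 × £2,390 = £38,240
Conduct not willful: the in-lieu enhancement does not apply.
Actual plus statutory damages: £12,850 + £38,240 = £51,090
Attorney fees: 10% of £51,090 = £5,109
Total before cap: £51,090 + £5,109 = £56,199
Cap at £115,300: £56,199 is within the cap, no reduction.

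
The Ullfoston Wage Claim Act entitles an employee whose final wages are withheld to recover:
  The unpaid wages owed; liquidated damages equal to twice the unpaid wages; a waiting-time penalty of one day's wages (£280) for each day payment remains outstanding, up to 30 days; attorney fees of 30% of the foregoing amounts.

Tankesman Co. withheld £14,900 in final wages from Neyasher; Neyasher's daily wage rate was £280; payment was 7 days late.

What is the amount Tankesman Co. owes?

Total award: £60,658

Doubled: 2 × £14,900 = £29,800
Penalty days: min(7, 30) = 7
Waiting-time penalty: 7 × £280 = £1,960
Subtotal: £14,900 + £29,800 + £1,960 = £46,660
Attorney fees: 30% of £46,660 = £13,998
Total award: £46,660 + £13,998 = £60,658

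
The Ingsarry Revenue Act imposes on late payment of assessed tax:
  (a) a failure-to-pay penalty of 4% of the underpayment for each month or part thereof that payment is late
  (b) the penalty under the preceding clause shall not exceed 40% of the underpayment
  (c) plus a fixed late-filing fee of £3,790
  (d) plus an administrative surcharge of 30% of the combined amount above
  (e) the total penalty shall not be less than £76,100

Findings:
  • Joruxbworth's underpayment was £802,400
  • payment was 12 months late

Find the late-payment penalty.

Accrued rate: 4% × 12 = 48%, capped at 40% → 40%
Failure-to-pay penalty: 40% of £802,400 = £320,960
Penalty before surcharge: £320,960 + £3,790 = £324,750
Administrative surcharge: 30% of £324,750 = £97,425
Total penalty: £324,750 + £97,425 = £422,175
Minimum £76,100: £422,175 meets the minimum, no increase.

£422,175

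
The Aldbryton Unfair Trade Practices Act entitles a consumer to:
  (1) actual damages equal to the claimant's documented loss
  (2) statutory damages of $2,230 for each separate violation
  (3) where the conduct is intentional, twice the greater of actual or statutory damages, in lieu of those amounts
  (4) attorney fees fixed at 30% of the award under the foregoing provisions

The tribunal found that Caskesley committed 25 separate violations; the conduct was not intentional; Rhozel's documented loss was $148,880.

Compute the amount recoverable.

Statutory damages: 25 × $2,230 = $55,750
Conduct not intentional: the in-lieu enhancement does not apply.
Actual plus statutory damages: $148,880 + $55,750 = $204,630
Attorney fees: 30% of $204,630 = $61,389
Total recovery: $204,630 + $61,389 = $266,019

$266,019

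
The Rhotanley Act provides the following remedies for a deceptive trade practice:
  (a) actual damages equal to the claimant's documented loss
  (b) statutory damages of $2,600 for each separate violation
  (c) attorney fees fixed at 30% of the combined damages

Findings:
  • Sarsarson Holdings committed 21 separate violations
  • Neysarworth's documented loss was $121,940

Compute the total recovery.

Statutory damages: 21 × $2,600 = $54,600
Combined damages: $121,940 + $54,600 = $176,540
Attorney fees: 30% of $176,540 = $52,962
Total recovery: $176,540 + $52,962 = $229,502

$229,502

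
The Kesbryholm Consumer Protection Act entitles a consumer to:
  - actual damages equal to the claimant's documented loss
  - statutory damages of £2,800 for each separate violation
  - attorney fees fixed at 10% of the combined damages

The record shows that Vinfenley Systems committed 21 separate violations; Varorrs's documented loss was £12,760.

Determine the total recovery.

£78,716

Statutory damages: 21 × £2,800 = £58,800
Combined damages: £12,760 + £58,800 = £71,560
Attorney fees: 10% of £71,560 = £7,156
Total recovery: £71,560 + £7,156 = £78,716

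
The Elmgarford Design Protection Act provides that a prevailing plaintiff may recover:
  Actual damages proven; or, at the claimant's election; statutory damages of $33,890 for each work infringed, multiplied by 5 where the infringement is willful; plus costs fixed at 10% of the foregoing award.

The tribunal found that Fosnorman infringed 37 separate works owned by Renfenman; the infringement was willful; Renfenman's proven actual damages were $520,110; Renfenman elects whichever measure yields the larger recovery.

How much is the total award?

Award: $6,896,615

Statutory damages: 37 × $33,890 = $1,253,930
Multiplied by 5: 5 × $1,253,930 = $6,269,650
Greater of actual damages ($520,110) or enhanced statutory damages ($6,269,650): $6,269,650
Costs: 10% of $6,269,650 = $626,965
Award plus costs: $6,269,650 + $626,965 = $6,896,615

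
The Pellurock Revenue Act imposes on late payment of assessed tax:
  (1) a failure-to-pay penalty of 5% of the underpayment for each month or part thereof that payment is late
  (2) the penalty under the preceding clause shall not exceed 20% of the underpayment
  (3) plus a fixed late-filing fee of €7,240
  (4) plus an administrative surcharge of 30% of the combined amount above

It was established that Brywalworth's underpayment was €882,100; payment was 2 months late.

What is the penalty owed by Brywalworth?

Accrued rate: 5% × 2 = 10%, capped at 20% → 10%
Failure-to-pay penalty: 10% of €882,100 = €88,210
Penalty before surcharge: €88,210 + €7,240 = €95,450
Administrative surcharge: 30% of €95,450 = €28,635
Total penalty: €95,450 + €28,635 = €124,085

€124,085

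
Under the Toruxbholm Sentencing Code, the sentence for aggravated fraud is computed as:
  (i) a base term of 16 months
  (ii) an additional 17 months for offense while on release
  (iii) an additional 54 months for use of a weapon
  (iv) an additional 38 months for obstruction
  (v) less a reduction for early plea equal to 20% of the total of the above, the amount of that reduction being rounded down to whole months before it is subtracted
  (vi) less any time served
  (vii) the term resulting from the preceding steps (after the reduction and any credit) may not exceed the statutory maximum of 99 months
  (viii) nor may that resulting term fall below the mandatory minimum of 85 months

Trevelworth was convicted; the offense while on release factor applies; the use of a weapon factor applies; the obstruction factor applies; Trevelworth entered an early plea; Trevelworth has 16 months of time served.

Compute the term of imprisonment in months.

Offense while on release enhancement: +17 months
Use of a weapon enhancement: +54 months
Obstruction enhancement: +38 months
Adjusted term: 16 months + 17 months + 54 months + 38 months = 125 months
Early plea reduction: 20% of 125 months = 25 months (rounded down)
After reduction: 125 − 25 = 100 months
Less time served: 100 months − 16 months = 84 months
Cap at 99 months: 84 months is within the cap, no reduction.
Minimum 85 months: 84 months is below the minimum → 85 months

85 months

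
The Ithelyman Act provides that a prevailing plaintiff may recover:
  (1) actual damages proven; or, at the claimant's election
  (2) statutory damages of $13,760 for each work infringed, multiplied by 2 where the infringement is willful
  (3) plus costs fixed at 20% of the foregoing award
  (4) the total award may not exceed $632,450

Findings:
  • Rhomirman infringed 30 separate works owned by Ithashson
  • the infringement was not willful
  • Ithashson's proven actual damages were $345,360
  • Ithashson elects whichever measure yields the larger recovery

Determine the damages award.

$495,360

Statutory damages: 30 × $13,760 = $412,800
Infringement not willful: no ×2 enhancement.
Greater of actual damages ($345,360) or statutory damages ($412,800): $412,800
Costs: 20% of $412,800 = $82,560
Award plus costs: $412,800 + $82,560 = $495,360
Cap at $632,450: $495,360 is within the cap, no reduction.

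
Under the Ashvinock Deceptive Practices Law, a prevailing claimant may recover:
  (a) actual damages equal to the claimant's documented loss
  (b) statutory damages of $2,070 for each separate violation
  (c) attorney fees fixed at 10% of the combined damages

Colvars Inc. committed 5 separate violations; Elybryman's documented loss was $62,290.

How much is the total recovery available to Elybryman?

$79,904

Statutory damages: 5 × $2,070 = $10,350
Combined damages: $62,290 + $10,350 = $72,640
Attorney fees: 10% of $72,640 = $7,264
Total recovery: $72,640 + $7,264 = $79,904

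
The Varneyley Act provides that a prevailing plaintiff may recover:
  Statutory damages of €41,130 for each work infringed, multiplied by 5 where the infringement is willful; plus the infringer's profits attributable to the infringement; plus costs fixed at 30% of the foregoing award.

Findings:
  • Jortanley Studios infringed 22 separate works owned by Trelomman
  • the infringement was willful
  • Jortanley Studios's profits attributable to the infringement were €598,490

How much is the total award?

Statutory damages: 22 × €41,130 = €904,860
Multiplied by 5: 5 × €904,860 = €4,524,300
Combined award: €4,524,300 + €598,490 = €5,122,790
Costs: 30% of €5,122,790 = €1,536,837
Award plus costs: €5,122,790 + €1,536,837 = €6,659,627

€6,659,627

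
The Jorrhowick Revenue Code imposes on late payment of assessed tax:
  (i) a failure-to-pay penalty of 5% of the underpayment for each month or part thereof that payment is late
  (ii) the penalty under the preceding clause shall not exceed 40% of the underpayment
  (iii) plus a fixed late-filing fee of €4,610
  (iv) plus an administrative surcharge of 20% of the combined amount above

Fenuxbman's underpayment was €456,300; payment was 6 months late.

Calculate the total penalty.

Accrued rate: 5% × 6 = 30%, capped at 40% → 30%
Failure-to-pay penalty: 30% of €456,300 = €136,890
Penalty before surcharge: €136,890 + €4,610 = €141,500
Administrative surcharge: 20% of €141,500 = €28,300
Total penalty: €141,500 + €28,300 = €169,800

€169,800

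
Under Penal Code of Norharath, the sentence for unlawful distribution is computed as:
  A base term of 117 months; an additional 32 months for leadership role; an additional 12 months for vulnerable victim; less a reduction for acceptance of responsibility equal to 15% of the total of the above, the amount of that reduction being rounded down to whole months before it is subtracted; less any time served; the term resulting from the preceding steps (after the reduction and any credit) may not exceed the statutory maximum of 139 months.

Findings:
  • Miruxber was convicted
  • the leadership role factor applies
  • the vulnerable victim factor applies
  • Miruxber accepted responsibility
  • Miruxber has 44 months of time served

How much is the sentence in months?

93 months

Leadership role enhancement: +32 months
Vulnerable victim enhancement: +12 months
Adjusted term: 117 months + 32 months + 12 months = 161 months
Acceptance of responsibility reduction: 15% of 161 months = 24 months (rounded down)
After reduction: 161 − 24 = 137 months
Less time served: 137 months − 44 months = 93 months
Cap at 139 months: 93 months is within the cap, no reduction.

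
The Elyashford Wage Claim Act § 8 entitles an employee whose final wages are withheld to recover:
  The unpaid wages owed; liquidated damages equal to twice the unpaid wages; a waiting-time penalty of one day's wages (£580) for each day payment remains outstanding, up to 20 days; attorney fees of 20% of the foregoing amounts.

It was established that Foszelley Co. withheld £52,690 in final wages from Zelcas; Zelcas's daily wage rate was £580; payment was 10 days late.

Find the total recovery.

£196,644

Doubled: 2 × £52,690 = £105,380
Penalty days: min(10, 20) = 10
Waiting-time penalty: 10 × £580 = £5,800
Subtotal: £52,690 + £105,380 + £5,800 = £163,870
Attorney fees: 20% of £163,870 = £32,774
Total award: £163,870 + £32,774 = £196,644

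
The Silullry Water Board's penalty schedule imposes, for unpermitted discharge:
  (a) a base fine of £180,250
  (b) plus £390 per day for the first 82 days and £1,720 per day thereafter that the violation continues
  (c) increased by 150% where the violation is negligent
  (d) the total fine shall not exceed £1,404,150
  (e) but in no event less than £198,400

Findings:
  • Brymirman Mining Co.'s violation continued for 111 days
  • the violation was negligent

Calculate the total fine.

First 82 days: 82 × £390 = £31,980
Remaining days: (111 − 82) × £1,720 = £49,880
Per-day component: £31,980 + £49,880 = £81,860
Base plus per-day: £180,250 + £81,860 = £262,110
Enhancement: 150% of £262,110 = £393,165
Enhanced fine: £262,110 + £393,165 = £655,275
Cap at £1,404,150: £655,275 is within the cap, no reduction.
Minimum £198,400: £655,275 meets the minimum, no increase.

£655,275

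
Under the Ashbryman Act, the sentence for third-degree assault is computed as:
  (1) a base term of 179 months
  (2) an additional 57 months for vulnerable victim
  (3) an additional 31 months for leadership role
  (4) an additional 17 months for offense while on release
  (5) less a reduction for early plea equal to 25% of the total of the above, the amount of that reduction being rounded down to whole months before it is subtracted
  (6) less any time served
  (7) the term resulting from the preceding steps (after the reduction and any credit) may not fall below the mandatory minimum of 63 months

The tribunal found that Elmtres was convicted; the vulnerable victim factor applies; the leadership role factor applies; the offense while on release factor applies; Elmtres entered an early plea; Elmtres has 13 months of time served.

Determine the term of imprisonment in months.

Vulnerable victim enhancement: +57 months
Leadership role enhancement: +31 months
Offense while on release enhancement: +17 months
Adjusted term: 179 months + 57 months + 31 months + 17 months = 284 months
Early plea reduction: 25% of 284 months = 71 months (rounded down)
After reduction: 284 − 71 = 213 months
Less time served: 213 months − 13 months = 200 months
Minimum 63 months: 200 months meets the minimum, no increase.

200 months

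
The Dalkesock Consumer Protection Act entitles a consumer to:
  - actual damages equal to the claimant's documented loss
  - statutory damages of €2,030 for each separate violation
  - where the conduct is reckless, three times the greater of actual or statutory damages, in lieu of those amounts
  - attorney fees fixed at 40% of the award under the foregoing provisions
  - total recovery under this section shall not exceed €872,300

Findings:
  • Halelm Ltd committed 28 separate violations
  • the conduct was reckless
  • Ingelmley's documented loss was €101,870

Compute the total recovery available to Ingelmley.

€427,854

Statutory damages: 28 × €2,030 = €56,840
Greater of actual damages (€101,870) or statutory damages (€56,840): €101,870
Trebled: 3 × €101,870 = €305,610
Attorney fees: 40% of €305,610 = €122,244
Total before cap: €305,610 + €122,244 = €427,854
Cap at €872,300: €427,854 is within the cap, no reduction.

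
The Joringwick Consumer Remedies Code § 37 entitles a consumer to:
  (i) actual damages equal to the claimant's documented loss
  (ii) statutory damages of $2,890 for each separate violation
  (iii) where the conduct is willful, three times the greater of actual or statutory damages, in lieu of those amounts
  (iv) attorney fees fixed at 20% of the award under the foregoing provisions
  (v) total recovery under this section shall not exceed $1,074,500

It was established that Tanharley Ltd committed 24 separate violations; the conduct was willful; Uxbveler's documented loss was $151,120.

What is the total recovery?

Statutory damages: 24 × $2,890 = $69,360
Greater of actual damages ($151,120) or statutory damages ($69,360): $151,120
Trebled: 3 × $151,120 = $453,360
Attorney fees: 20% of $453,360 = $90,672
Total before cap: $453,360 + $90,672 = $544,032
Cap at $1,074,500: $544,032 is within the cap, no reduction.

$544,032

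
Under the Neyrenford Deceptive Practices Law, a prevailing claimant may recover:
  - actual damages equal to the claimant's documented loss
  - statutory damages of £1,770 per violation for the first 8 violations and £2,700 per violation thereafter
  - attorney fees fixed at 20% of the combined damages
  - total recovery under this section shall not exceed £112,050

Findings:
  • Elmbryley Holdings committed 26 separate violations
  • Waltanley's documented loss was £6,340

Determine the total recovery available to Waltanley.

First 8 violations: 8 × £1,770 = £14,160
Remaining violations: (26 − 8) × £2,700 = £48,600
Statutory damages: £14,160 + £48,600 = £62,760
Combined damages: £6,340 + £62,760 = £69,100
Attorney fees: 20% of £69,100 = £13,820
Total before cap: £69,100 + £13,820 = £82,920
Cap at £112,050: £82,920 is within the cap, no reduction.

Total recovery: £82,920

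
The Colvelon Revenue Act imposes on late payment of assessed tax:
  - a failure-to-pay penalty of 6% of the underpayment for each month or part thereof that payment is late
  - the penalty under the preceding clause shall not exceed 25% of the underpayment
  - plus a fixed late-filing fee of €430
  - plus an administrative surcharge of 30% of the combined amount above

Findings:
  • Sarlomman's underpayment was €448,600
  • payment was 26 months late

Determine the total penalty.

Accrued rate: 6% × 26 = 156%, capped at 25% → 25%
Failure-to-pay penalty: 25% of €448,600 = €112,150
Penalty before surcharge: €112,150 + €430 = €112,580
Administrative surcharge: 30% of €112,580 = €33,774
Total penalty: €112,580 + €33,774 = €146,354

€146,354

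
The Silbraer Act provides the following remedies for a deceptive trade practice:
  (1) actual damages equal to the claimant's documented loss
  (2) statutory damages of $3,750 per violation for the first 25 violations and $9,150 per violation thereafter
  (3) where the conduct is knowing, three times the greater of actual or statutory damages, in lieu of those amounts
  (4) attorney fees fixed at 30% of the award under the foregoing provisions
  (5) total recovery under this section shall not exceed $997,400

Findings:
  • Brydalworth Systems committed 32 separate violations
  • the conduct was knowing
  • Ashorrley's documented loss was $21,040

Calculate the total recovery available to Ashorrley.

First 25 violations: 25 × $3,750 = $93,750
Remaining violations: (32 − 25) × $9,150 = $64,050
Statutory damages: $93,750 + $64,050 = $157,800
Greater of actual damages ($21,040) or statutory damages ($157,800): $157,800
Trebled: 3 × $157,800 = $473,400
Attorney fees: 30% of $473,400 = $142,020
Total before cap: $473,400 + $142,020 = $615,420
Cap at $997,400: $615,420 is within the cap, no reduction.

Total recovery: $615,420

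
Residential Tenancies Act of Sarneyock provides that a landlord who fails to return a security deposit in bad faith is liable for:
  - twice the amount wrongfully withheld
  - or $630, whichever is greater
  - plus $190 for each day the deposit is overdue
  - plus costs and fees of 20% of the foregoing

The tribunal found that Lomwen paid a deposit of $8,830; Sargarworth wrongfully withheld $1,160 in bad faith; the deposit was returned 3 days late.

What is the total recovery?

$3,468

Doubled: 2 × $1,160 = $2,320
Minimum $630: $2,320 meets the minimum, no increase.
Late-return penalty: 3 × $190 = $570
Damages plus late penalty: $2,320 + $570 = $2,890
Costs and fees: 20% of $2,890 = $578
Total recovery: $2,890 + $578 = $3,468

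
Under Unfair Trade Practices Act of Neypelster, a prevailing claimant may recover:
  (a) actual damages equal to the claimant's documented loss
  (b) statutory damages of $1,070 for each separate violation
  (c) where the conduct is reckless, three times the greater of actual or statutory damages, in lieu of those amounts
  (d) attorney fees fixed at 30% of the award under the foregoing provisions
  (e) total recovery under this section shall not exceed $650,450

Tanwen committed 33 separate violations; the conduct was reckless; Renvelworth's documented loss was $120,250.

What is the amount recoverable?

Statutory damages: 33 × $1,070 = $35,310
Greater of actual damages ($120,250) or statutory damages ($35,310): $120,250
Trebled: 3 × $120,250 = $360,750
Attorney fees: 30% of $360,750 = $108,225
Total before cap: $360,750 + $108,225 = $468,975
Cap at $650,450: $468,975 is within the cap, no reduction.

$468,975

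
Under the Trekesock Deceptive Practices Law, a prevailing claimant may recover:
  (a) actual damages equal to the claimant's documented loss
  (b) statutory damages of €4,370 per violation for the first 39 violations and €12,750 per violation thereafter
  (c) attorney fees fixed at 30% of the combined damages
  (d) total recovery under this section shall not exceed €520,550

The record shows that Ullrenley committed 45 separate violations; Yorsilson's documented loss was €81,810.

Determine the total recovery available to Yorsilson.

€427,362

First 39 violations: 39 × €4,370 = €170,430
Remaining violations: (45 − 39) × €12,750 = €76,500
Statutory damages: €170,430 + €76,500 = €246,930
Combined damages: €81,810 + €246,930 = €328,740
Attorney fees: 30% of €328,740 = €98,622
Total before cap: €328,740 + €98,622 = €427,362
Cap at €520,550: €427,362 is within the cap, no reduction.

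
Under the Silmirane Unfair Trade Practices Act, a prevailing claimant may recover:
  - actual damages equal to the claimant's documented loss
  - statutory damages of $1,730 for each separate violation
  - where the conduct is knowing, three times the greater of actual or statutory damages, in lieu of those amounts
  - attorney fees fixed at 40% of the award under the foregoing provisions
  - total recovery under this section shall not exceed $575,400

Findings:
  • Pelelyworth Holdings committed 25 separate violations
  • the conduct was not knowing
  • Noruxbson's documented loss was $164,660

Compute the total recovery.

$291,074

Statutory damages: 25 × $1,730 = $43,250
Conduct not knowing: the in-lieu enhancement does not apply.
Actual plus statutory damages: $164,660 + $43,250 = $207,910
Attorney fees: 40% of $207,910 = $83,164
Total before cap: $207,910 + $83,164 = $291,074
Cap at $575,400: $291,074 is within the cap, no reduction.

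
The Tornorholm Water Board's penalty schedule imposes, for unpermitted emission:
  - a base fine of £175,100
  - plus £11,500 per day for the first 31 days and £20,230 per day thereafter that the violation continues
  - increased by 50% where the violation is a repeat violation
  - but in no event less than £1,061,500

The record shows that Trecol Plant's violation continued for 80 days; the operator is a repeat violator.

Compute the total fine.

First 31 days: 31 × £11,500 = £356,500
Remaining days: (80 − 31) × £20,230 = £991,270
Per-day component: £356,500 + £991,270 = £1,347,770
Base plus per-day: £175,100 + £1,347,770 = £1,522,870
Enhancement: 50% of £1,522,870 = £761,435
Enhanced fine: £1,522,870 + £761,435 = £2,284,305
Minimum £1,061,500: £2,284,305 meets the minimum, no increase.

£2,284,305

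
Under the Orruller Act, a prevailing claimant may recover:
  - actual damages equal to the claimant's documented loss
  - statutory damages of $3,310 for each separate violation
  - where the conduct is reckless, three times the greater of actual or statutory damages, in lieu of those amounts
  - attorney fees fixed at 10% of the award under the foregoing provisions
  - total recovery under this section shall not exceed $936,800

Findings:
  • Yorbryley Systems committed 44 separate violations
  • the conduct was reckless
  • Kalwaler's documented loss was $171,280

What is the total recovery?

Statutory damages: 44 × $3,310 = $145,640
Greater of actual damages ($171,280) or statutory damages ($145,640): $171,280
Trebled: 3 × $171,280 = $513,840
Attorney fees: 10% of $513,840 = $51,384
Total before cap: $513,840 + $51,384 = $565,224
Cap at $936,800: $565,224 is within the cap, no reduction.

$565,224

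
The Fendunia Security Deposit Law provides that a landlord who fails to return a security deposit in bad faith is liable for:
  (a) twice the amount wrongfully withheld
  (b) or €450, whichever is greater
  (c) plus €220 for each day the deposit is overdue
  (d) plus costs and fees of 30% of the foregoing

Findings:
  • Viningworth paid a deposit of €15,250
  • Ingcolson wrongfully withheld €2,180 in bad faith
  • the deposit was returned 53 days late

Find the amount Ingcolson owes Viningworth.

Doubled: 2 × €2,180 = €4,360
Minimum €450: €4,360 meets the minimum, no increase.
Late-return penalty: 53 × €220 = €11,660
Damages plus late penalty: €4,360 + €11,660 = €16,020
Costs and fees: 30% of €16,020 = €4,806
Total recovery: €16,020 + €4,806 = €20,826

€20,826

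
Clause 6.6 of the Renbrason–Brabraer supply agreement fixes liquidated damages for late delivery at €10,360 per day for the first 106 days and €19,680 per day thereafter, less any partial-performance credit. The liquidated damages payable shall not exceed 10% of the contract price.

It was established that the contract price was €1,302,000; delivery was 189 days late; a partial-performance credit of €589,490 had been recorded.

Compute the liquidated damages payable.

First 106 days: 106 × €10,360 = €1,098,160
Remaining days: (189 − 106) × €19,680 = €1,633,440
Accrued per-day damages: €1,098,160 + €1,633,440 = €2,731,600
Less partial-performance credit: €2,731,600 − €589,490 = €2,142,110
Cap: 10% of €1,302,000 = €130,200
Cap at €130,200: €2,142,110 exceeds the cap → €130,200

€130,200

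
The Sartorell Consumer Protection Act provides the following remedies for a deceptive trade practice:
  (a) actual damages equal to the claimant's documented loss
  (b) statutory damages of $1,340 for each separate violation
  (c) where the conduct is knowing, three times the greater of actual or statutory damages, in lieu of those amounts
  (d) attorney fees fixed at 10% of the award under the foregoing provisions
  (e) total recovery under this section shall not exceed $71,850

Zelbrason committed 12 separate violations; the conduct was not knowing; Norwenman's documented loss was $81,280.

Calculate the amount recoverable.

Statutory damages: 12 × $1,340 = $16,080
Conduct not knowing: the in-lieu enhancement does not apply.
Actual plus statutory damages: $81,280 + $16,080 = $97,360
Attorney fees: 10% of $97,360 = $9,736
Total before cap: $97,360 + $9,736 = $107,096
Cap at $71,850: $107,096 exceeds the cap → $71,850

$71,850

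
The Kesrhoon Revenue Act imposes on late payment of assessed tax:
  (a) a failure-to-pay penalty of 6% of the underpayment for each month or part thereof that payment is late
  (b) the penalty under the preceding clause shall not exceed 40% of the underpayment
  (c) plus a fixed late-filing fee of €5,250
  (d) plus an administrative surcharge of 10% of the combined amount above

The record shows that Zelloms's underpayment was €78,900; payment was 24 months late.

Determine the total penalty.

Accrued rate: 6% × 24 = 144%, capped at 40% → 40%
Failure-to-pay penalty: 40% of €78,900 = €31,560
Penalty before surcharge: €31,560 + €5,250 = €36,810
Administrative surcharge: 10% of €36,810 = €3,681
Total penalty: €36,810 + €3,681 = €40,491

€40,491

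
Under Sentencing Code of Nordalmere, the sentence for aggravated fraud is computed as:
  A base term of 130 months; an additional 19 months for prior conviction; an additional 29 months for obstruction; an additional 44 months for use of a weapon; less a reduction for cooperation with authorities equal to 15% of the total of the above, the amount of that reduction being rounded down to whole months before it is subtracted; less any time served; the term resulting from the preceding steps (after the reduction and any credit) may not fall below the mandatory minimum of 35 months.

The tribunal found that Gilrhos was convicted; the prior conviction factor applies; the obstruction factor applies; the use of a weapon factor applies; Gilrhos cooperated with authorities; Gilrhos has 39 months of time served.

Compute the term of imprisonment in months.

Prior conviction enhancement: +19 months
Obstruction enhancement: +29 months
Use of a weapon enhancement: +44 months
Adjusted term: 130 months + 19 months + 29 months + 44 months = 222 months
Cooperation with authorities reduction: 15% of 222 months = 33 months (rounded down)
After reduction: 222 − 33 = 189 months
Less time served: 189 months − 39 months = 150 months
Minimum 35 months: 150 months meets the minimum, no increase.

150 months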